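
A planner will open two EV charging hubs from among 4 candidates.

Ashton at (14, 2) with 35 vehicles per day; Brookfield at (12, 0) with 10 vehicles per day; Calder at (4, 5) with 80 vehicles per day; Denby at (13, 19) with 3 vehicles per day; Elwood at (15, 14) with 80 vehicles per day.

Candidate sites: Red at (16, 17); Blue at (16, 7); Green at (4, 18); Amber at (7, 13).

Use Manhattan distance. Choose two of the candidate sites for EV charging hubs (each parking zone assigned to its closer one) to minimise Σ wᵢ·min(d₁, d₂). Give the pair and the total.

Evaluate every pair (each demand assigned to the nearer of the two):
  {Red, Blue}: total = 1810
  {Blue, Amber}: total = 1911
  {Red, Amber}: total = 1990
  {Blue, Green}: total = 2065
  {Red, Green}: total = 2180
  {Green, Amber}: total = 2440
Best pair: {Red, Blue} with total 1810.

{Red, Blue}, total 1810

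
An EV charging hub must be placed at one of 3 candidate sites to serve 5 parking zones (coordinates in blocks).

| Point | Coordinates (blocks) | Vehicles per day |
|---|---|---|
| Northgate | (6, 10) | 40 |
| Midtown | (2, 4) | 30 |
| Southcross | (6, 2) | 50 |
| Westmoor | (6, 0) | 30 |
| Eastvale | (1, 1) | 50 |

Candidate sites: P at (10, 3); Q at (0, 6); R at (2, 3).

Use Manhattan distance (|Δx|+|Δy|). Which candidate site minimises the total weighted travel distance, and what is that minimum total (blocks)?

R, total 1080 blocks

Total weighted distance at each candidate:
  P (10, 3): total = 1720
  Q (0, 6): total = 1680
  R (2, 3): total = 1080
Minimum is at R with total 1080 blocks.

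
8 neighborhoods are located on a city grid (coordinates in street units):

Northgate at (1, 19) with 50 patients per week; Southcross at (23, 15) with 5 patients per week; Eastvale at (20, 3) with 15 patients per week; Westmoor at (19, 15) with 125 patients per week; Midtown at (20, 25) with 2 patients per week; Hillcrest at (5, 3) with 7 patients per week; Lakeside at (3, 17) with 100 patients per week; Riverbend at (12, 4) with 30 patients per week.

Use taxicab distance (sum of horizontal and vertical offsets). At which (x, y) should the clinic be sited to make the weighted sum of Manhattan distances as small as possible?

(12, 15)

Manhattan distance separates: Σwᵢ(|x−xᵢ|+|y−yᵢ|) = Σwᵢ|x−xᵢ| + Σwᵢ|y−yᵢ|, so x and y are optimised independently as 1-D weighted medians.
Total weight W = 334; half = 167.
x-coordinate, sorted with cumulative weight:
  x=1 (Northgate, w=50) cum 50
  x=3 (Lakeside, w=100) cum 150
  x=5 (Hillcrest, w=7) cum 157
  x=12 (Riverbend, w=30) cum 187  ← median
  x=19 (Westmoor, w=125) cum 312
  x=20 (Eastvale, w=15) cum 327
  x=20 (Midtown, w=2) cum 329
  x=23 (Southcross, w=5) cum 334
⇒ x* = 12
y-coordinate, sorted with cumulative weight:
  y=3 (Eastvale, w=15) cum 15
  y=3 (Hillcrest, w=7) cum 22
  y=4 (Riverbend, w=30) cum 52
  y=15 (Southcross, w=5) cum 57
  y=15 (Westmoor, w=125) cum 182  ← median
  y=17 (Lakeside, w=100) cum 282
  y=19 (Northgate, w=50) cum 332
  y=25 (Midtown, w=2) cum 334
⇒ y* = 15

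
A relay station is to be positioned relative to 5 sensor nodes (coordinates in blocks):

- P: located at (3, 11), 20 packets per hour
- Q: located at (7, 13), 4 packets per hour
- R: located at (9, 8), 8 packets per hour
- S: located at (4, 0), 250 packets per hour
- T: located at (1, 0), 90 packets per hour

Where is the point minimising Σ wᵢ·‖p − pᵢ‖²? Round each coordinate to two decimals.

The minimiser of Σwᵢ‖p−pᵢ‖² is the weighted centroid p* = (Σwᵢpᵢ)/(Σwᵢ).
Σwᵢ = 372.
Σwᵢxᵢ = 20·3 + 4·7 + 8·9 + 250·4 + 90·1 = 1250.
Σwᵢyᵢ = 20·11 + 4·13 + 8·8 + 250·0 + 90·0 = 336.
x* = 1250/372 = 3.36, y* = 336/372 = 0.90.

(3.36, 0.90)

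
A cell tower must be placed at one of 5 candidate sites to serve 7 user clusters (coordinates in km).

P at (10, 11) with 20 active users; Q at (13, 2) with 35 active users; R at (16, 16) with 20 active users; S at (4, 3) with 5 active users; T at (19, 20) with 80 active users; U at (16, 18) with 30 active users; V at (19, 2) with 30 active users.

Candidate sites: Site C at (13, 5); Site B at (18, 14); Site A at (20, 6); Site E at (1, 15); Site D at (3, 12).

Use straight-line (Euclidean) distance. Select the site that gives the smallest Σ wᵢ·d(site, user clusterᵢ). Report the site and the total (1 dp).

Total weighted distance at each candidate:
  Site C (13, 5): total = 2407.2
  Site B (18, 14): total = 1753.5
  Site A (20, 6): total = 2428.6
  Site E (1, 15): total = 3798.2
  Site D (3, 12): total = 3380.4
Minimum is at Site B with total 1753.5 km.

Site B, total 1753.5 km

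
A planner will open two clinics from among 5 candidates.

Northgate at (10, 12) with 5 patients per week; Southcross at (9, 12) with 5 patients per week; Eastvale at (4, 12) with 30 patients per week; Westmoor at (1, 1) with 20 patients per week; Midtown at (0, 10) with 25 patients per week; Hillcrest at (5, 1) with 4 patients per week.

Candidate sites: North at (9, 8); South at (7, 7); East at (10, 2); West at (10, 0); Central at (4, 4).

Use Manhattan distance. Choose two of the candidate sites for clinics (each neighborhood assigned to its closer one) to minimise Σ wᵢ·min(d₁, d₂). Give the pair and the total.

Evaluate every pair (each demand assigned to the nearer of the two):
  {North, Central}: total = 671
  {South, Central}: total = 701
  {East, Central}: total = 731
  {West, Central}: total = 751
  {South, East}: total = 789
  {South, West}: total = 789
  {North, South}: total = 807
  {North, East}: total = 814
  {North, West}: total = 814
  {East, West}: total = 1259
Best pair: {North, Central} with total 671.

{North, Central}, total 671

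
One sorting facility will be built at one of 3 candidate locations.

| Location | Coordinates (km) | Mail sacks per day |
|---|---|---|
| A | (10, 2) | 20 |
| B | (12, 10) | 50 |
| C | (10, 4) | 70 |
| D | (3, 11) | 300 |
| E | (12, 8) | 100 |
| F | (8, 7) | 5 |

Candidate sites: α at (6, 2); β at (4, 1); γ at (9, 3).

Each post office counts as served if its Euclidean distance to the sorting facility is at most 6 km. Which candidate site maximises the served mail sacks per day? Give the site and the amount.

Coverage radius r = 6 km; a point is covered iff (Δx)²+(Δy)² ≤ 6² = 36.
  α (6, 2): covers {A, C, F} → 95
  β (4, 1): covers {none} → 0
  γ (9, 3): covers {A, C, E, F} → 195
Maximum coverage at γ: 195 mail sacks per day.

γ, covering 195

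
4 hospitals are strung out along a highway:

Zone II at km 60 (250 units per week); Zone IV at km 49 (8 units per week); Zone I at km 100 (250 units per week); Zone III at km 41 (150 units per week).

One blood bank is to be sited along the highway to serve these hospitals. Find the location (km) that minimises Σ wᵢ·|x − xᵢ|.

x = 60

For a sum of weighted absolute distances on a line, the optimum is the weighted median (not the mean). Total weight W = 658; half-weight = 329.
Sort by position and accumulate weight:
  km 41 (Zone III, w=150) → cum 150
  km 49 (Zone IV, w=8) → cum 158
  km 60 (Zone II, w=250) → cum 408  ≥ 329 → median here
  km 100 (Zone I, w=250) → cum 658
Optimal location: km 60.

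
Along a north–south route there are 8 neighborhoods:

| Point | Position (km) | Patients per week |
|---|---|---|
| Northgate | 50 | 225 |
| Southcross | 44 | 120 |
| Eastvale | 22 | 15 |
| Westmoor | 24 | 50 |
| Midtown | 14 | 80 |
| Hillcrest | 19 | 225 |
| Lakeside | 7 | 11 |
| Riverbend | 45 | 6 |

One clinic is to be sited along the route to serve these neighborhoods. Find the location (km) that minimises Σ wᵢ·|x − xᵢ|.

For a sum of weighted absolute distances on a line, the optimum is the weighted median (not the mean). Total weight W = 732; half-weight = 366.
Sort by position and accumulate weight:
  km 7 (Lakeside, w=11) → cum 11
  km 14 (Midtown, w=80) → cum 91
  km 19 (Hillcrest, w=225) → cum 316
  km 22 (Eastvale, w=15) → cum 331
  km 24 (Westmoor, w=50) → cum 381  ≥ 366 → median here
  km 44 (Southcross, w=120) → cum 501
  km 45 (Riverbend, w=6) → cum 507
  km 50 (Northgate, w=225) → cum 732
Optimal location: km 24.

x = 24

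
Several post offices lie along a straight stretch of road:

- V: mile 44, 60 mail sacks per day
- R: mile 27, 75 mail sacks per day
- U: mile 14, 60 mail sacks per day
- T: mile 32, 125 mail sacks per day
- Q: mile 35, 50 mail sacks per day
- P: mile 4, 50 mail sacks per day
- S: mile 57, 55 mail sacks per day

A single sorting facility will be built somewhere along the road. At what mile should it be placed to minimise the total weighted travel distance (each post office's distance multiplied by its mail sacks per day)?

x = 32

For a sum of weighted absolute distances on a line, the optimum is the weighted median (not the mean). Total weight W = 475; half-weight = 237.5.
Sort by position and accumulate weight:
  mile 4 (P, w=50) → cum 50
  mile 14 (U, w=60) → cum 110
  mile 27 (R, w=75) → cum 185
  mile 32 (T, w=125) → cum 310  ≥ 237.5 → median here
  mile 35 (Q, w=50) → cum 360
  mile 44 (V, w=60) → cum 420
  mile 57 (S, w=55) → cum 475
Optimal location: mile 32.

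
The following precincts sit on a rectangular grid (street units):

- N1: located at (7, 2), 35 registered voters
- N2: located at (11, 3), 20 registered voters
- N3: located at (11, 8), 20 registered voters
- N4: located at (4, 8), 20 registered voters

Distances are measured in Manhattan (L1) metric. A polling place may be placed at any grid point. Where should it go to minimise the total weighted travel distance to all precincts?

Manhattan distance separates: Σwᵢ(|x−xᵢ|+|y−yᵢ|) = Σwᵢ|x−xᵢ| + Σwᵢ|y−yᵢ|, so x and y are optimised independently as 1-D weighted medians.
Total weight W = 95; half = 47.5.
x-coordinate, sorted with cumulative weight:
  x=4 (N4, w=20) cum 20
  x=7 (N1, w=35) cum 55  ← median
  x=11 (N2, w=20) cum 75
  x=11 (N3, w=20) cum 95
⇒ x* = 7
y-coordinate, sorted with cumulative weight:
  y=2 (N1, w=35) cum 35
  y=3 (N2, w=20) cum 55  ← median
  y=8 (N3, w=20) cum 75
  y=8 (N4, w=20) cum 95
⇒ y* = 3

(7, 3)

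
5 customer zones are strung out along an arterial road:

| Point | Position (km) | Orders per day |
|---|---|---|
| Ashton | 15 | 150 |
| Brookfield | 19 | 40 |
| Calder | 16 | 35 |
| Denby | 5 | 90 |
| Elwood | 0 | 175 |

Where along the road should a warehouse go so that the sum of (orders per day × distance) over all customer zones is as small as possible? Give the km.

For a sum of weighted absolute distances on a line, the optimum is the weighted median (not the mean). Total weight W = 490; half-weight = 245.
Sort by position and accumulate weight:
  km 0 (Elwood, w=175) → cum 175
  km 5 (Denby, w=90) → cum 265  ≥ 245 → median here
  km 15 (Ashton, w=150) → cum 415
  km 16 (Calder, w=35) → cum 450
  km 19 (Brookfield, w=40) → cum 490
Optimal location: km 5.

x = 5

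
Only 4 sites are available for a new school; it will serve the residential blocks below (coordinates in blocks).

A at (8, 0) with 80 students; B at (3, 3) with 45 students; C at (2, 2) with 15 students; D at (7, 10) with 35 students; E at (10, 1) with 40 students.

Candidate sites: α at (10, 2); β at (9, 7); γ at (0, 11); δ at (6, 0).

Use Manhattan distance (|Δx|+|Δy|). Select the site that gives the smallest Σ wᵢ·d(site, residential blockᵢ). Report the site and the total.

Total weighted distance at each candidate:
  α (10, 2): total = 1225
  β (9, 7): total = 1725
  γ (0, 11): total = 3260
  δ (6, 0): total = 1105
Minimum is at δ with total 1105 blocks.

δ, total 1105 blocks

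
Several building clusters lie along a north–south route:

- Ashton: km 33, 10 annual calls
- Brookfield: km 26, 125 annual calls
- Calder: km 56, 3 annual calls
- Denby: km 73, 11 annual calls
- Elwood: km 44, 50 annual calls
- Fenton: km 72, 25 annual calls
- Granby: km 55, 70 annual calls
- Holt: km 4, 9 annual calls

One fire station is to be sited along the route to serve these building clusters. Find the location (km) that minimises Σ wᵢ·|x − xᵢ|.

For a sum of weighted absolute distances on a line, the optimum is the weighted median (not the mean). Total weight W = 303; half-weight = 151.5.
Sort by position and accumulate weight:
  km 4 (Holt, w=9) → cum 9
  km 26 (Brookfield, w=125) → cum 134
  km 33 (Ashton, w=10) → cum 144
  km 44 (Elwood, w=50) → cum 194  ≥ 151.5 → median here
  km 55 (Granby, w=70) → cum 264
  km 56 (Calder, w=3) → cum 267
  km 72 (Fenton, w=25) → cum 292
  km 73 (Denby, w=11) → cum 303
Optimal location: km 44.

x = 44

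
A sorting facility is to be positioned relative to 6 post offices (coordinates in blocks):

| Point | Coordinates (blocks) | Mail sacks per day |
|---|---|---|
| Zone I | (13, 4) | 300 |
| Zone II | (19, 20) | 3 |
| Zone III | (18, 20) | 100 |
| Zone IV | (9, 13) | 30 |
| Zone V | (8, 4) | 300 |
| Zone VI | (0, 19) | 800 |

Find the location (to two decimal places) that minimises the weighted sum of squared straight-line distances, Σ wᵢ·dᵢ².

The minimiser of Σwᵢ‖p−pᵢ‖² is the weighted centroid p* = (Σwᵢpᵢ)/(Σwᵢ).
Σwᵢ = 1533.
Σwᵢxᵢ = 300·13 + 3·19 + 100·18 + 30·9 + 300·8 + 800·0 = 8427.
Σwᵢyᵢ = 300·4 + 3·20 + 100·20 + 30·13 + 300·4 + 800·19 = 20050.
x* = 8427/1533 = 5.50, y* = 20050/1533 = 13.08.

(5.50, 13.08)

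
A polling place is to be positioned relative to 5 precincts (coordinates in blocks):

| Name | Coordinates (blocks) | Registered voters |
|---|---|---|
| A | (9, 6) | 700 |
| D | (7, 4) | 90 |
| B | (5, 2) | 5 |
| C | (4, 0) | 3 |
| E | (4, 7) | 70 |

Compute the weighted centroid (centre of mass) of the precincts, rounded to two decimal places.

The minimiser of Σwᵢ‖p−pᵢ‖² is the weighted centroid p* = (Σwᵢpᵢ)/(Σwᵢ).
Σwᵢ = 868.
Σwᵢxᵢ = 700·9 + 90·7 + 5·5 + 3·4 + 70·4 = 7247.
Σwᵢyᵢ = 700·6 + 90·4 + 5·2 + 3·0 + 70·7 = 5060.
x* = 7247/868 = 8.35, y* = 5060/868 = 5.83.

(8.35, 5.83)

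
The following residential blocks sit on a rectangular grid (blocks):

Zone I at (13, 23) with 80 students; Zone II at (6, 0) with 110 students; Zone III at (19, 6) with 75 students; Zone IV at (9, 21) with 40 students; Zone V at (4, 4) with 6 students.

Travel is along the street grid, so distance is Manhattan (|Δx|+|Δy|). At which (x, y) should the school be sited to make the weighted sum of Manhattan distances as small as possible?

Manhattan distance separates: Σwᵢ(|x−xᵢ|+|y−yᵢ|) = Σwᵢ|x−xᵢ| + Σwᵢ|y−yᵢ|, so x and y are optimised independently as 1-D weighted medians.
Total weight W = 311; half = 155.5.
x-coordinate, sorted with cumulative weight:
  x=4 (Zone V, w=6) cum 6
  x=6 (Zone II, w=110) cum 116
  x=9 (Zone IV, w=40) cum 156  ← median
  x=13 (Zone I, w=80) cum 236
  x=19 (Zone III, w=75) cum 311
⇒ x* = 9
y-coordinate, sorted with cumulative weight:
  y=0 (Zone II, w=110) cum 110
  y=4 (Zone V, w=6) cum 116
  y=6 (Zone III, w=75) cum 191  ← median
  y=21 (Zone IV, w=40) cum 231
  y=23 (Zone I, w=80) cum 311
⇒ y* = 6

(9, 6)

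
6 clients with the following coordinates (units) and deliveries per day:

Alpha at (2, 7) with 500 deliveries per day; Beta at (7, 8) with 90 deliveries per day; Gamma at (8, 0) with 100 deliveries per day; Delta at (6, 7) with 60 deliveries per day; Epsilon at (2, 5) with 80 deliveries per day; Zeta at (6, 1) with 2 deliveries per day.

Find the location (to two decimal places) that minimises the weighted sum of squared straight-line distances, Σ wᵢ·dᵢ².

The minimiser of Σwᵢ‖p−pᵢ‖² is the weighted centroid p* = (Σwᵢpᵢ)/(Σwᵢ).
Σwᵢ = 832.
Σwᵢxᵢ = 500·2 + 90·7 + 100·8 + 60·6 + 80·2 + 2·6 = 2962.
Σwᵢyᵢ = 500·7 + 90·8 + 100·0 + 60·7 + 80·5 + 2·1 = 5042.
x* = 2962/832 = 3.56, y* = 5042/832 = 6.06.

(3.56, 6.06)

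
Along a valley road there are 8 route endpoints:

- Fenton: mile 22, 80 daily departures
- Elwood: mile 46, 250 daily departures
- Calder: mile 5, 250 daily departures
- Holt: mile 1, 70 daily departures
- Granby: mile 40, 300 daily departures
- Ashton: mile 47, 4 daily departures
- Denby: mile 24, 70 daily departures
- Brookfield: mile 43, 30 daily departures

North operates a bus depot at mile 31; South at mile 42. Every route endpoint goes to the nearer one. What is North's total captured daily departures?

The indifferent point is the midpoint (31+42)/2 = 36.5; route endpoints left of it (closer to North at 31) go to North, those right go to South.
  Holt at 1 (w=70) → North
  Calder at 5 (w=250) → North
  Fenton at 22 (w=80) → North
  Denby at 24 (w=70) → North
  Granby at 40 (w=300) → South
  Brookfield at 43 (w=30) → South
  Elwood at 46 (w=250) → South
  Ashton at 47 (w=4) → South
North captures 470; South captures 584.

470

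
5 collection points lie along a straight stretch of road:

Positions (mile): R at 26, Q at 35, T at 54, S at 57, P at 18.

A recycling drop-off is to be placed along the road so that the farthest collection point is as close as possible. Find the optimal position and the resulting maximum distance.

The 1-center on a line is the midpoint of the two extreme points: leftmost at 18, rightmost at 57.
Optimal location = (18 + 57)/2 = 37.5; maximum distance = (57 − 18)/2 = 19.5.

location 37.5, max distance 19.5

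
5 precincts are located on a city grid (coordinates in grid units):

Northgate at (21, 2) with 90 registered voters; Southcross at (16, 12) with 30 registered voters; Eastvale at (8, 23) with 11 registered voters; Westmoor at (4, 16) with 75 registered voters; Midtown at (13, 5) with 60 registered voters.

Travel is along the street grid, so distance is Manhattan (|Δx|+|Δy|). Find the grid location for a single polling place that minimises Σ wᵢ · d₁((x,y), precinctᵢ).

Manhattan distance separates: Σwᵢ(|x−xᵢ|+|y−yᵢ|) = Σwᵢ|x−xᵢ| + Σwᵢ|y−yᵢ|, so x and y are optimised independently as 1-D weighted medians.
Total weight W = 266; half = 133.
x-coordinate, sorted with cumulative weight:
  x=4 (Westmoor, w=75) cum 75
  x=8 (Eastvale, w=11) cum 86
  x=13 (Midtown, w=60) cum 146  ← median
  x=16 (Southcross, w=30) cum 176
  x=21 (Northgate, w=90) cum 266
⇒ x* = 13
y-coordinate, sorted with cumulative weight:
  y=2 (Northgate, w=90) cum 90
  y=5 (Midtown, w=60) cum 150  ← median
  y=12 (Southcross, w=30) cum 180
  y=16 (Westmoor, w=75) cum 255
  y=23 (Eastvale, w=11) cum 266
⇒ y* = 5

(13, 5)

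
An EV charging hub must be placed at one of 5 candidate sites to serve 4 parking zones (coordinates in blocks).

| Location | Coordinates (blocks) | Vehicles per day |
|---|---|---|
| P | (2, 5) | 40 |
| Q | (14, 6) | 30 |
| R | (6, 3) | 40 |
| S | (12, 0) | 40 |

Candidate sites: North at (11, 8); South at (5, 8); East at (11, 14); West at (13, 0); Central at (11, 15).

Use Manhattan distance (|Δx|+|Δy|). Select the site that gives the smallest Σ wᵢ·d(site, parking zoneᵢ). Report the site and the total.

West, total 1290 blocks

Total weighted distance at each candidate:
  North (11, 8): total = 1390
  South (5, 8): total = 1410
  East (11, 14): total = 2290
  West (13, 0): total = 1290
  Central (11, 15): total = 2440
Minimum is at West with total 1290 blocks.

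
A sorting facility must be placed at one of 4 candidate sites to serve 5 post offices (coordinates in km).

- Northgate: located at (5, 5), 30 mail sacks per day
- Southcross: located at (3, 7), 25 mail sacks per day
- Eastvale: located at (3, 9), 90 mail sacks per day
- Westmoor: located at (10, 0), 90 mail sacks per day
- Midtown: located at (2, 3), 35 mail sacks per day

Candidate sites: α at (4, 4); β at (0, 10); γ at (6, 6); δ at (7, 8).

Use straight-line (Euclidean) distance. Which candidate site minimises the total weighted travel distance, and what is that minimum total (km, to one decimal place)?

α, total 1307.7 km

Total weighted distance at each candidate:
  α (4, 4): total = 1307.7
  β (0, 10): total = 2130.4
  γ (6, 6): total = 1327.3
  δ (7, 8): total = 1598.8
Minimum is at α with total 1307.7 km.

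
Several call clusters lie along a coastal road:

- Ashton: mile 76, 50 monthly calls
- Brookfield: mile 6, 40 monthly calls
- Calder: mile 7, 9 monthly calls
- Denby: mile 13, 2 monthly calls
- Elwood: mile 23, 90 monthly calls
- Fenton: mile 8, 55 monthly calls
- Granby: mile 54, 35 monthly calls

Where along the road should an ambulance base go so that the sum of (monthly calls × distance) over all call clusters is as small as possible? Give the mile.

x = 23

For a sum of weighted absolute distances on a line, the optimum is the weighted median (not the mean). Total weight W = 281; half-weight = 140.5.
Sort by position and accumulate weight:
  mile 6 (Brookfield, w=40) → cum 40
  mile 7 (Calder, w=9) → cum 49
  mile 8 (Fenton, w=55) → cum 104
  mile 13 (Denby, w=2) → cum 106
  mile 23 (Elwood, w=90) → cum 196  ≥ 140.5 → median here
  mile 54 (Granby, w=35) → cum 231
  mile 76 (Ashton, w=50) → cum 281
Optimal location: mile 23.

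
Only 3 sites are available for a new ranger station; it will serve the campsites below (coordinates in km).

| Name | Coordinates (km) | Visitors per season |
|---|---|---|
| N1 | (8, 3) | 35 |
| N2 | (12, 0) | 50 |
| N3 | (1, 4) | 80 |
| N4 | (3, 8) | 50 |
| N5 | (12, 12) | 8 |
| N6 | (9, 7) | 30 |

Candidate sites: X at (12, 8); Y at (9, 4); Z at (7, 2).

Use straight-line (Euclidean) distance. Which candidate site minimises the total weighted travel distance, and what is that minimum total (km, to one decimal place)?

Total weighted distance at each candidate:
  X (12, 8): total = 2137.4
  Y (9, 4): total = 1458.4
  Z (7, 2): total = 1436.3
Minimum is at Z with total 1436.3 km.

Z, total 1436.3 km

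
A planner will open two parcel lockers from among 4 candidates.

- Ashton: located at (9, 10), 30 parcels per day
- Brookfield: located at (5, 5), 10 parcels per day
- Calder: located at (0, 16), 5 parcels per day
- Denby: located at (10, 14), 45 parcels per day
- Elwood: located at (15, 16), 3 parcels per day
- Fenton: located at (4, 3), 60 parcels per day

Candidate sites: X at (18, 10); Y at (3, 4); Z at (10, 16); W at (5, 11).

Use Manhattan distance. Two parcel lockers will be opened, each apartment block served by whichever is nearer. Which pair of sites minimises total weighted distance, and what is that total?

Evaluate every pair (each demand assigned to the nearer of the two):
  {Y, Z}: total = 515
  {Y, W}: total = 755
  {Z, W}: total = 905
  {X, Y}: total = 1062
  {X, W}: total = 1187
  {X, Z}: total = 1665
Best pair: {Y, Z} with total 515.

{Y, Z}, total 515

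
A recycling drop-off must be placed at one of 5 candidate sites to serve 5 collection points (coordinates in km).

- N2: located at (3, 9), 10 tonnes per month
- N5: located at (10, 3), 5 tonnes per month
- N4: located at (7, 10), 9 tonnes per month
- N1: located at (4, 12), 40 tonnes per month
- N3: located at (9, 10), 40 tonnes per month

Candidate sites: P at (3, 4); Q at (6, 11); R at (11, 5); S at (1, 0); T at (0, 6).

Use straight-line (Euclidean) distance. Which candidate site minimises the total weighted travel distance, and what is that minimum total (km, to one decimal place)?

Q, total 309.4 km

Total weighted distance at each candidate:
  P (3, 4): total = 812.2
  Q (6, 11): total = 309.4
  R (11, 5): total = 769.6
  S (1, 0): total = 1251.6
  T (0, 6): total = 849.6
Minimum is at Q with total 309.4 km.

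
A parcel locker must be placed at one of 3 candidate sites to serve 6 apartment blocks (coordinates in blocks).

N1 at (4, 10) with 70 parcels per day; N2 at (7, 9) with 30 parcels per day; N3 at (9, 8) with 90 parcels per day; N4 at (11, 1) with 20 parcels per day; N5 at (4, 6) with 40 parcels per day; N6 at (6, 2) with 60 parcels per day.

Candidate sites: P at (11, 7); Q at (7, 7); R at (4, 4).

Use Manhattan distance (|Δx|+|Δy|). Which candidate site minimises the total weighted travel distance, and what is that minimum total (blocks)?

Q, total 1470 blocks

Total weighted distance at each candidate:
  P (11, 7): total = 2190
  Q (7, 7): total = 1470
  R (4, 4): total = 1990
Minimum is at Q with total 1470 blocks.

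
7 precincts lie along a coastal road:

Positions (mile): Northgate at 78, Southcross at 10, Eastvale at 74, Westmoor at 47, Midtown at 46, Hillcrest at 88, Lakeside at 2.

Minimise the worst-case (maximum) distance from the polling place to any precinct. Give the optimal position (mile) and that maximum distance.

The 1-center on a line is the midpoint of the two extreme points: leftmost at 2, rightmost at 88.
Optimal location = (2 + 88)/2 = 45; maximum distance = (88 − 2)/2 = 43.

location 45, max distance 43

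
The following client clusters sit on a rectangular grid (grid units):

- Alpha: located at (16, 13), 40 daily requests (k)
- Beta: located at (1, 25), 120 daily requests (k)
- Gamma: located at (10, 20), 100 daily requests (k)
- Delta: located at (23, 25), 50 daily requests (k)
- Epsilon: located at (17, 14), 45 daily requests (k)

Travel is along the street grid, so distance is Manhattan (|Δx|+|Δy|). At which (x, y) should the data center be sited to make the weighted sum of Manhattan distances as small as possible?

(10, 20)

Manhattan distance separates: Σwᵢ(|x−xᵢ|+|y−yᵢ|) = Σwᵢ|x−xᵢ| + Σwᵢ|y−yᵢ|, so x and y are optimised independently as 1-D weighted medians.
Total weight W = 355; half = 177.5.
x-coordinate, sorted with cumulative weight:
  x=1 (Beta, w=120) cum 120
  x=10 (Gamma, w=100) cum 220  ← median
  x=16 (Alpha, w=40) cum 260
  x=17 (Epsilon, w=45) cum 305
  x=23 (Delta, w=50) cum 355
⇒ x* = 10
y-coordinate, sorted with cumulative weight:
  y=13 (Alpha, w=40) cum 40
  y=14 (Epsilon, w=45) cum 85
  y=20 (Gamma, w=100) cum 185  ← median
  y=25 (Beta, w=120) cum 305
  y=25 (Delta, w=50) cum 355
⇒ y* = 20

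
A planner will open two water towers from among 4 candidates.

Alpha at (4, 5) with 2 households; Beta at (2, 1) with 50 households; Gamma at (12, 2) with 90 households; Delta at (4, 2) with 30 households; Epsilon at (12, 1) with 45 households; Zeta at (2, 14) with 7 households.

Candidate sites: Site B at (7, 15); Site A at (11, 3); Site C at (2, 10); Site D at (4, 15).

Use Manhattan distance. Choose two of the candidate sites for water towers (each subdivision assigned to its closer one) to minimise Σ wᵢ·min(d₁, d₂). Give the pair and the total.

{Site A, Site C}, total 1047

Evaluate every pair (each demand assigned to the nearer of the two):
  {Site A, Site C}: total = 1047
  {Site A, Site D}: total = 1144
  {Site B, Site A}: total = 1165
  {Site C, Site D}: total = 3260
  {Site B, Site C}: total = 3267
  {Site B, Site D}: total = 3706
Best pair: {Site A, Site C} with total 1047.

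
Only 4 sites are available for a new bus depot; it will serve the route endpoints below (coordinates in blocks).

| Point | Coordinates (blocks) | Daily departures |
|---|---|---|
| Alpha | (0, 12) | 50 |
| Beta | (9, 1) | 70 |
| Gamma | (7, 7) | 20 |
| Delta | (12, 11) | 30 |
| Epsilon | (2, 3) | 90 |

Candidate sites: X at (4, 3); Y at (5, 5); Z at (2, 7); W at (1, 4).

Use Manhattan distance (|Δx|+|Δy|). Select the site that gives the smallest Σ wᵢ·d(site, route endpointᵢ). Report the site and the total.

Total weighted distance at each candidate:
  X (4, 3): total = 1940
  Y (5, 5): total = 2080
  Z (2, 7): total = 2140
  W (1, 4): total = 2120
Minimum is at X with total 1940 blocks.

X, total 1940 blocks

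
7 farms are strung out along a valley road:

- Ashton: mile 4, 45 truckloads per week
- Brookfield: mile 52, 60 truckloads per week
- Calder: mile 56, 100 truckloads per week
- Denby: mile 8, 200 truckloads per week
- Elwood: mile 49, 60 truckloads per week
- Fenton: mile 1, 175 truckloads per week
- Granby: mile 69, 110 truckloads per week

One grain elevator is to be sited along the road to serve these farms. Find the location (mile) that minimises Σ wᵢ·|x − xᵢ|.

For a sum of weighted absolute distances on a line, the optimum is the weighted median (not the mean). Total weight W = 750; half-weight = 375.
Sort by position and accumulate weight:
  mile 1 (Fenton, w=175) → cum 175
  mile 4 (Ashton, w=45) → cum 220
  mile 8 (Denby, w=200) → cum 420  ≥ 375 → median here
  mile 49 (Elwood, w=60) → cum 480
  mile 52 (Brookfield, w=60) → cum 540
  mile 56 (Calder, w=100) → cum 640
  mile 69 (Granby, w=110) → cum 750
Optimal location: mile 8.

x = 8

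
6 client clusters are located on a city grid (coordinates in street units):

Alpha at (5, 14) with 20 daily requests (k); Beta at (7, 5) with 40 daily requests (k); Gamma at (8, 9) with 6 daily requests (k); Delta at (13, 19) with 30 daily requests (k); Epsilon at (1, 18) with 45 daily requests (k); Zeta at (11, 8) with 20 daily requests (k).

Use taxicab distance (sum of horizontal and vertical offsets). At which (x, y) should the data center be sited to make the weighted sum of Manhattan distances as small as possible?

(7, 14)

Manhattan distance separates: Σwᵢ(|x−xᵢ|+|y−yᵢ|) = Σwᵢ|x−xᵢ| + Σwᵢ|y−yᵢ|, so x and y are optimised independently as 1-D weighted medians.
Total weight W = 161; half = 80.5.
x-coordinate, sorted with cumulative weight:
  x=1 (Epsilon, w=45) cum 45
  x=5 (Alpha, w=20) cum 65
  x=7 (Beta, w=40) cum 105  ← median
  x=8 (Gamma, w=6) cum 111
  x=11 (Zeta, w=20) cum 131
  x=13 (Delta, w=30) cum 161
⇒ x* = 7
y-coordinate, sorted with cumulative weight:
  y=5 (Beta, w=40) cum 40
  y=8 (Zeta, w=20) cum 60
  y=9 (Gamma, w=6) cum 66
  y=14 (Alpha, w=20) cum 86  ← median
  y=18 (Epsilon, w=45) cum 131
  y=19 (Delta, w=30) cum 161
⇒ y* = 14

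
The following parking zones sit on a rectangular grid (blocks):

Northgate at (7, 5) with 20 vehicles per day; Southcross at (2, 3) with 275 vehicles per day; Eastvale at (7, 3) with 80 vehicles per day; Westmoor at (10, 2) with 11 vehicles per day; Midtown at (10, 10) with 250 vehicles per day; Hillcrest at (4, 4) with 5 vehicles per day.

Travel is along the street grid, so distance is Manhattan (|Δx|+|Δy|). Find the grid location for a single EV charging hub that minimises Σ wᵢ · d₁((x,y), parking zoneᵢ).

Manhattan distance separates: Σwᵢ(|x−xᵢ|+|y−yᵢ|) = Σwᵢ|x−xᵢ| + Σwᵢ|y−yᵢ|, so x and y are optimised independently as 1-D weighted medians.
Total weight W = 641; half = 320.5.
x-coordinate, sorted with cumulative weight:
  x=2 (Southcross, w=275) cum 275
  x=4 (Hillcrest, w=5) cum 280
  x=7 (Northgate, w=20) cum 300
  x=7 (Eastvale, w=80) cum 380  ← median
  x=10 (Westmoor, w=11) cum 391
  x=10 (Midtown, w=250) cum 641
⇒ x* = 7
y-coordinate, sorted with cumulative weight:
  y=2 (Westmoor, w=11) cum 11
  y=3 (Southcross, w=275) cum 286
  y=3 (Eastvale, w=80) cum 366  ← median
  y=4 (Hillcrest, w=5) cum 371
  y=5 (Northgate, w=20) cum 391
  y=10 (Midtown, w=250) cum 641
⇒ y* = 3

(7, 3)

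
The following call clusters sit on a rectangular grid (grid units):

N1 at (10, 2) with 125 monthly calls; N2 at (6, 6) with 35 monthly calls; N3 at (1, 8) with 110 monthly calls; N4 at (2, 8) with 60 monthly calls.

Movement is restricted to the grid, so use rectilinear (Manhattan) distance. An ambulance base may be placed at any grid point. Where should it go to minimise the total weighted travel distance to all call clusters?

(2, 8)

Manhattan distance separates: Σwᵢ(|x−xᵢ|+|y−yᵢ|) = Σwᵢ|x−xᵢ| + Σwᵢ|y−yᵢ|, so x and y are optimised independently as 1-D weighted medians.
Total weight W = 330; half = 165.
x-coordinate, sorted with cumulative weight:
  x=1 (N3, w=110) cum 110
  x=2 (N4, w=60) cum 170  ← median
  x=6 (N2, w=35) cum 205
  x=10 (N1, w=125) cum 330
⇒ x* = 2
y-coordinate, sorted with cumulative weight:
  y=2 (N1, w=125) cum 125
  y=6 (N2, w=35) cum 160
  y=8 (N3, w=110) cum 270  ← median
  y=8 (N4, w=60) cum 330
⇒ y* = 8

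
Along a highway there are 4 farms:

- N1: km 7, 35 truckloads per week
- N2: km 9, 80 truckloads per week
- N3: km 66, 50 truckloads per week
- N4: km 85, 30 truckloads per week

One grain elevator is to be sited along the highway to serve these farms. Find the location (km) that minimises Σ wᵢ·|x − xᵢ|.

x = 9

For a sum of weighted absolute distances on a line, the optimum is the weighted median (not the mean). Total weight W = 195; half-weight = 97.5.
Sort by position and accumulate weight:
  km 7 (N1, w=35) → cum 35
  km 9 (N2, w=80) → cum 115  ≥ 97.5 → median here
  km 66 (N3, w=50) → cum 165
  km 85 (N4, w=30) → cum 195
Optimal location: km 9.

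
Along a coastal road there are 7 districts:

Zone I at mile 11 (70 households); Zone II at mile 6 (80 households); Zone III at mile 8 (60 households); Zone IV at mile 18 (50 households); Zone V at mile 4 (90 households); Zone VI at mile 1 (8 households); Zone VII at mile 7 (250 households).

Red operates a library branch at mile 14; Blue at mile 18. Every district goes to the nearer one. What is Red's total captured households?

558

The indifferent point is the midpoint (14+18)/2 = 16; districts left of it (closer to Red at 14) go to Red, those right go to Blue.
  Zone VI at 1 (w=8) → Red
  Zone V at 4 (w=90) → Red
  Zone II at 6 (w=80) → Red
  Zone VII at 7 (w=250) → Red
  Zone III at 8 (w=60) → Red
  Zone I at 11 (w=70) → Red
  Zone IV at 18 (w=50) → Blue
Red captures 558; Blue captures 50.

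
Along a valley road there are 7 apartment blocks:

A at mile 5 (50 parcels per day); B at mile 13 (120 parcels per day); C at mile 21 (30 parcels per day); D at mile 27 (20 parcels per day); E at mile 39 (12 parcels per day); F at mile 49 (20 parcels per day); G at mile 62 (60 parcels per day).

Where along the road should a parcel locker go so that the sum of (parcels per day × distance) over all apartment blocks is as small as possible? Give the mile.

For a sum of weighted absolute distances on a line, the optimum is the weighted median (not the mean). Total weight W = 312; half-weight = 156.
Sort by position and accumulate weight:
  mile 5 (A, w=50) → cum 50
  mile 13 (B, w=120) → cum 170  ≥ 156 → median here
  mile 21 (C, w=30) → cum 200
  mile 27 (D, w=20) → cum 220
  mile 39 (E, w=12) → cum 232
  mile 49 (F, w=20) → cum 252
  mile 62 (G, w=60) → cum 312
Optimal location: mile 13.

x = 13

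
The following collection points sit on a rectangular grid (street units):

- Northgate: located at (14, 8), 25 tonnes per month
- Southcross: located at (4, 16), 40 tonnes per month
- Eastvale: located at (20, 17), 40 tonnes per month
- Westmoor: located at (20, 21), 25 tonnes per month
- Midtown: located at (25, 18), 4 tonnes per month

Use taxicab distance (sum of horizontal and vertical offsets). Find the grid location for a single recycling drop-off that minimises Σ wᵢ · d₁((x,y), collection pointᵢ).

Manhattan distance separates: Σwᵢ(|x−xᵢ|+|y−yᵢ|) = Σwᵢ|x−xᵢ| + Σwᵢ|y−yᵢ|, so x and y are optimised independently as 1-D weighted medians.
Total weight W = 134; half = 67.
x-coordinate, sorted with cumulative weight:
  x=4 (Southcross, w=40) cum 40
  x=14 (Northgate, w=25) cum 65
  x=20 (Eastvale, w=40) cum 105  ← median
  x=20 (Westmoor, w=25) cum 130
  x=25 (Midtown, w=4) cum 134
⇒ x* = 20
y-coordinate, sorted with cumulative weight:
  y=8 (Northgate, w=25) cum 25
  y=16 (Southcross, w=40) cum 65
  y=17 (Eastvale, w=40) cum 105  ← median
  y=18 (Midtown, w=4) cum 109
  y=21 (Westmoor, w=25) cum 134
⇒ y* = 17

(20, 17)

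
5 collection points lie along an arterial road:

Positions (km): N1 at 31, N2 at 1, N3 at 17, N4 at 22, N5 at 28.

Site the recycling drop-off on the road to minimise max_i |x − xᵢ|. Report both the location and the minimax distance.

The 1-center on a line is the midpoint of the two extreme points: leftmost at 1, rightmost at 31.
Optimal location = (1 + 31)/2 = 16; maximum distance = (31 − 1)/2 = 15.

location 16, max distance 15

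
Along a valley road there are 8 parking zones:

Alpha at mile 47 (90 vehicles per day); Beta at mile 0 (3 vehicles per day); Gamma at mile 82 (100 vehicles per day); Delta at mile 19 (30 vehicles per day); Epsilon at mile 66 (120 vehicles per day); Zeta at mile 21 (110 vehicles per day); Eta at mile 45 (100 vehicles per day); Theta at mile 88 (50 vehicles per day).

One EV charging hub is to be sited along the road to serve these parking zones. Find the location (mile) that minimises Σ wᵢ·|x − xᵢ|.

x = 47

For a sum of weighted absolute distances on a line, the optimum is the weighted median (not the mean). Total weight W = 603; half-weight = 301.5.
Sort by position and accumulate weight:
  mile 0 (Beta, w=3) → cum 3
  mile 19 (Delta, w=30) → cum 33
  mile 21 (Zeta, w=110) → cum 143
  mile 45 (Eta, w=100) → cum 243
  mile 47 (Alpha, w=90) → cum 333  ≥ 301.5 → median here
  mile 66 (Epsilon, w=120) → cum 453
  mile 82 (Gamma, w=100) → cum 553
  mile 88 (Theta, w=50) → cum 603
Optimal location: mile 47.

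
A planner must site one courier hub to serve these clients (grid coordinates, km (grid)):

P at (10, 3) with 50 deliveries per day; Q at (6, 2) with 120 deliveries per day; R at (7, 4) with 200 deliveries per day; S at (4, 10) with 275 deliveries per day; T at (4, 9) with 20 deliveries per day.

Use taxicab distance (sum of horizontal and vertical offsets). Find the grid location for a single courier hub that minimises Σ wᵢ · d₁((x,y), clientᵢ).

Manhattan distance separates: Σwᵢ(|x−xᵢ|+|y−yᵢ|) = Σwᵢ|x−xᵢ| + Σwᵢ|y−yᵢ|, so x and y are optimised independently as 1-D weighted medians.
Total weight W = 665; half = 332.5.
x-coordinate, sorted with cumulative weight:
  x=4 (S, w=275) cum 275
  x=4 (T, w=20) cum 295
  x=6 (Q, w=120) cum 415  ← median
  x=7 (R, w=200) cum 615
  x=10 (P, w=50) cum 665
⇒ x* = 6
y-coordinate, sorted with cumulative weight:
  y=2 (Q, w=120) cum 120
  y=3 (P, w=50) cum 170
  y=4 (R, w=200) cum 370  ← median
  y=9 (T, w=20) cum 390
  y=10 (S, w=275) cum 665
⇒ y* = 4

(6, 4)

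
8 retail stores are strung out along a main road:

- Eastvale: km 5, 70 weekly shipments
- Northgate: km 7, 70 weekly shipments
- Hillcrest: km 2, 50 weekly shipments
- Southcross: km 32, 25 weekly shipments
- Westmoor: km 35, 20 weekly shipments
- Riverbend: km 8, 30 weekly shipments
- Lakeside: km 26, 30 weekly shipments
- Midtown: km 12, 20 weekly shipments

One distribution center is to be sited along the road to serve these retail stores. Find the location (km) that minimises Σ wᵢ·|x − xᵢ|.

x = 7

For a sum of weighted absolute distances on a line, the optimum is the weighted median (not the mean). Total weight W = 315; half-weight = 157.5.
Sort by position and accumulate weight:
  km 2 (Hillcrest, w=50) → cum 50
  km 5 (Eastvale, w=70) → cum 120
  km 7 (Northgate, w=70) → cum 190  ≥ 157.5 → median here
  km 8 (Riverbend, w=30) → cum 220
  km 12 (Midtown, w=20) → cum 240
  km 26 (Lakeside, w=30) → cum 270
  km 32 (Southcross, w=25) → cum 295
  km 35 (Westmoor, w=20) → cum 315
Optimal location: km 7.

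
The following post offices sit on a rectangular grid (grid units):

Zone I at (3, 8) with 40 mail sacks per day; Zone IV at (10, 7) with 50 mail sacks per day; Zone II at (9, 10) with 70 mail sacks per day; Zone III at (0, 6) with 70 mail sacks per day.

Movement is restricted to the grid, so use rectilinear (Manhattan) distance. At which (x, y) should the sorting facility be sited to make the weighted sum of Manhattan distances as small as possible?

Manhattan distance separates: Σwᵢ(|x−xᵢ|+|y−yᵢ|) = Σwᵢ|x−xᵢ| + Σwᵢ|y−yᵢ|, so x and y are optimised independently as 1-D weighted medians.
Total weight W = 230; half = 115.
x-coordinate, sorted with cumulative weight:
  x=0 (Zone III, w=70) cum 70
  x=3 (Zone I, w=40) cum 110
  x=9 (Zone II, w=70) cum 180  ← median
  x=10 (Zone IV, w=50) cum 230
⇒ x* = 9
y-coordinate, sorted with cumulative weight:
  y=6 (Zone III, w=70) cum 70
  y=7 (Zone IV, w=50) cum 120  ← median
  y=8 (Zone I, w=40) cum 160
  y=10 (Zone II, w=70) cum 230
⇒ y* = 7

(9, 7)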